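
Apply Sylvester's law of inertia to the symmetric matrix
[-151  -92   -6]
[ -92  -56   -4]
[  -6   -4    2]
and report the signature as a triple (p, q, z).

step 0: pivot -151 → sign −
step 1: pivot 8/151 → sign +
step 2: row/col 2 already zero → sign 0
signature = (1, 1, 1)

Answer: (1, 1, 1)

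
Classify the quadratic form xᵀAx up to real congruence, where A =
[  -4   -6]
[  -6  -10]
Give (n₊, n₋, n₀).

step 0: pivot -4 → sign −
step 1: pivot -1 → sign −
signature = (0, 2, 0)

Answer: (0, 2, 0)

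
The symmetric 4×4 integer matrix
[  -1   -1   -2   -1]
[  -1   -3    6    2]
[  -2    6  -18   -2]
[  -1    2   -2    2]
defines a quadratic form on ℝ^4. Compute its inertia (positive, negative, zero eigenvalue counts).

step 0: pivot -1 → sign −
step 1: pivot -2 → sign −
step 2: pivot 18 → sign +
step 3: pivot -1/2 → sign −
signature = (1, 3, 0)

Answer: (1, 3, 0)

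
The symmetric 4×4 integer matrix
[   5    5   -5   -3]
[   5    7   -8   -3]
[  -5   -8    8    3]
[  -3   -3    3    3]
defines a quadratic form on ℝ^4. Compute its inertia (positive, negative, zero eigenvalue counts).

Answer: (3, 1, 0)

Derivation:
step 0: pivot 5 → sign +
step 1: pivot 2 → sign +
step 2: pivot -3/2 → sign −
step 3: pivot 6/5 → sign +
signature = (3, 1, 0)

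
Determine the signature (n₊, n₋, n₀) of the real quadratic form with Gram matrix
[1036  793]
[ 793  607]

step 0: pivot 1036 → sign +
step 1: pivot 3/1036 → sign +
signature = (2, 0, 0)

Answer: (2, 0, 0)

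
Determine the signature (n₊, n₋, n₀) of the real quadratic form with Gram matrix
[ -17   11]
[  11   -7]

step 0: pivot -17 → sign −
step 1: pivot 2/17 → sign +
signature = (1, 1, 0)

Answer: (1, 1, 0)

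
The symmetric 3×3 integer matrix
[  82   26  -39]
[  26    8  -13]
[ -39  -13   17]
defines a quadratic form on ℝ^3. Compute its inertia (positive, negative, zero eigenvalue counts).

step 0: pivot 82 → sign +
step 1: pivot -10/41 → sign −
step 2: pivot 1/10 → sign +
signature = (2, 1, 0)

Answer: (2, 1, 0)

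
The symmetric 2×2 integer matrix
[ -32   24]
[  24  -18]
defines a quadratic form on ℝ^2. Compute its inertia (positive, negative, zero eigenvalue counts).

Answer: (0, 1, 1)

Derivation:
step 0: pivot -32 → sign −
step 1: row/col 1 already zero → sign 0
signature = (0, 1, 1)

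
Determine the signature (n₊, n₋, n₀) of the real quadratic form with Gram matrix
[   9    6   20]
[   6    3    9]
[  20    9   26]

Answer: (2, 1, 0)

Derivation:
step 0: pivot 9 → sign +
step 1: pivot -1 → sign −
step 2: pivot 1/3 → sign +
signature = (2, 1, 0)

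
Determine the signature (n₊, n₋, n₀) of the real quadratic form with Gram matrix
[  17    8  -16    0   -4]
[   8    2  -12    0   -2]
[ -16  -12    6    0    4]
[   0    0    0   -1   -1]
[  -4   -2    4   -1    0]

step 0: pivot 17 → sign +
step 1: pivot -30/17 → sign −
step 2: pivot 34/15 → sign +
step 3: pivot -1 → sign −
step 4: pivot -1/17 → sign −
signature = (2, 3, 0)

Answer: (2, 3, 0)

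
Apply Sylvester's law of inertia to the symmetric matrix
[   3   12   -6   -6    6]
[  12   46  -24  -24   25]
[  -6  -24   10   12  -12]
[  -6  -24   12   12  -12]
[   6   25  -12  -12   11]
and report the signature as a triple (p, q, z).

step 0: pivot 3 → sign +
step 1: pivot -2 → sign −
step 2: pivot -2 → sign −
step 3: pivot -1/2 → sign −
step 4: row/col 4 already zero → sign 0
signature = (1, 3, 1)

Answer: (1, 3, 1)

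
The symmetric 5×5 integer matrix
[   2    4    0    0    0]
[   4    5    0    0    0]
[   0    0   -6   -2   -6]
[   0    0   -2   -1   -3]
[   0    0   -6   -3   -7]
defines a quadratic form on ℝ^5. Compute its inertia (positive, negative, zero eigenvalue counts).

Answer: (2, 3, 0)

Derivation:
step 0: pivot 2 → sign +
step 1: pivot -3 → sign −
step 2: pivot -6 → sign −
step 3: pivot -1/3 → sign −
step 4: pivot 2 → sign +
signature = (2, 3, 0)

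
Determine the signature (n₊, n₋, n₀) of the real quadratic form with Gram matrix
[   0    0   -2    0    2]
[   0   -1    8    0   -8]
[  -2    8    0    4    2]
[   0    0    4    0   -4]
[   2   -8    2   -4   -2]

Answer: (2, 2, 1)

Derivation:
step 0: pivot -1 → sign −
step 1: pivot 64 → sign +
step 2: pivot -1/16 → sign −
step 3: pivot 2 → sign +
step 4: row/col 4 already zero → sign 0
signature = (2, 2, 1)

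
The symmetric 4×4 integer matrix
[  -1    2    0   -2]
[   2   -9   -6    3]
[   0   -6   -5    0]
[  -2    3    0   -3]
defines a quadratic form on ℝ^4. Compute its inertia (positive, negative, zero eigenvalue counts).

Answer: (2, 2, 0)

Derivation:
step 0: pivot -1 → sign −
step 1: pivot -5 → sign −
step 2: pivot 11/5 → sign +
step 3: pivot 6/11 → sign +
signature = (2, 2, 0)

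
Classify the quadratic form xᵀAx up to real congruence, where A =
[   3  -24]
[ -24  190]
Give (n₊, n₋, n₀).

step 0: pivot 3 → sign +
step 1: pivot -2 → sign −
signature = (1, 1, 0)

Answer: (1, 1, 0)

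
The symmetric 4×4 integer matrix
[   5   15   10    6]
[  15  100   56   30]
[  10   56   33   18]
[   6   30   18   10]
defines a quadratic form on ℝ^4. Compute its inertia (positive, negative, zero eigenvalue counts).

step 0: pivot 5 → sign +
step 1: pivot 55 → sign +
step 2: pivot 39/55 → sign +
step 3: pivot 2/65 → sign +
signature = (4, 0, 0)

Answer: (4, 0, 0)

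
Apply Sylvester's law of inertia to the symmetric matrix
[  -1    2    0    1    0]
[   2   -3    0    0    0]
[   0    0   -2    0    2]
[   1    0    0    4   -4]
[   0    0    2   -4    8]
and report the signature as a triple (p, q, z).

step 0: pivot -1 → sign −
step 1: pivot 1 → sign +
step 2: pivot -2 → sign −
step 3: pivot 1 → sign +
step 4: pivot -6 → sign −
signature = (2, 3, 0)

Answer: (2, 3, 0)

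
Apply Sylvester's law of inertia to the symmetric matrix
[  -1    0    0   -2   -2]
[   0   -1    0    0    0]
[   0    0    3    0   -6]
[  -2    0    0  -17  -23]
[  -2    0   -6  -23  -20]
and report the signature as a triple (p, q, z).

Answer: (1, 4, 0)

Derivation:
step 0: pivot -1 → sign −
step 1: pivot -1 → sign −
step 2: pivot 3 → sign +
step 3: pivot -13 → sign −
step 4: pivot -3/13 → sign −
signature = (1, 4, 0)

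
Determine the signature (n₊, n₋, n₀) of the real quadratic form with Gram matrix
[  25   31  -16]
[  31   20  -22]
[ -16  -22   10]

step 0: pivot 25 → sign +
step 1: pivot -461/25 → sign −
step 2: pivot 6/461 → sign +
signature = (2, 1, 0)

Answer: (2, 1, 0)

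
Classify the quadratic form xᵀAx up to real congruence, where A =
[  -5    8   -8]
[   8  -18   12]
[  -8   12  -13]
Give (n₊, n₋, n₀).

Answer: (0, 3, 0)

Derivation:
step 0: pivot -5 → sign −
step 1: pivot -26/5 → sign −
step 2: pivot -1/13 → sign −
signature = (0, 3, 0)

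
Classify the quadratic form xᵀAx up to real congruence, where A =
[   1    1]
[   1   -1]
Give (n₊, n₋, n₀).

Answer: (1, 1, 0)

Derivation:
step 0: pivot 1 → sign +
step 1: pivot -2 → sign −
signature = (1, 1, 0)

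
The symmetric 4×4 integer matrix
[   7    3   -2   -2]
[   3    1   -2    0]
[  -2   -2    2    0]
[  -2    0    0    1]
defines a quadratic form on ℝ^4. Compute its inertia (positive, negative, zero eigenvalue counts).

Answer: (3, 1, 0)

Derivation:
step 0: pivot 7 → sign +
step 1: pivot -2/7 → sign −
step 2: pivot 6 → sign +
step 3: pivot 1/3 → sign +
signature = (3, 1, 0)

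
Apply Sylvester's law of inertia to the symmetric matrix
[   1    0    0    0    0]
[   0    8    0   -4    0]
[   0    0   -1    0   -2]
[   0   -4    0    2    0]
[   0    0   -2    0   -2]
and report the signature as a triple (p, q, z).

step 0: pivot 1 → sign +
step 1: pivot 8 → sign +
step 2: pivot -1 → sign −
step 3: pivot 2 → sign +
step 4: row/col 4 already zero → sign 0
signature = (3, 1, 1)

Answer: (3, 1, 1)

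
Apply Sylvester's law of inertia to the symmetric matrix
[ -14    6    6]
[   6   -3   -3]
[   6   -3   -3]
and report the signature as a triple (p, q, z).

step 0: pivot -14 → sign −
step 1: pivot -3/7 → sign −
step 2: row/col 2 already zero → sign 0
signature = (0, 2, 1)

Answer: (0, 2, 1)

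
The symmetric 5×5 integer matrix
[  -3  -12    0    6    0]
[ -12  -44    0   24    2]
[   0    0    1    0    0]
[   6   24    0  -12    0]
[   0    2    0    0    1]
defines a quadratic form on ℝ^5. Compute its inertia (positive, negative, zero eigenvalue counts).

step 0: pivot -3 → sign −
step 1: pivot 4 → sign +
step 2: pivot 1 → sign +
step 3: row/col 3 already zero → sign 0
step 4: row/col 4 already zero → sign 0
signature = (2, 1, 2)

Answer: (2, 1, 2)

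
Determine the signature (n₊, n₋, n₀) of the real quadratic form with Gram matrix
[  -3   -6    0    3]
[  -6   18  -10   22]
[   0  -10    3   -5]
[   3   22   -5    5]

step 0: pivot -3 → sign −
step 1: pivot 30 → sign +
step 2: pivot -1/3 → sign −
step 3: pivot -1/5 → sign −
signature = (1, 3, 0)

Answer: (1, 3, 0)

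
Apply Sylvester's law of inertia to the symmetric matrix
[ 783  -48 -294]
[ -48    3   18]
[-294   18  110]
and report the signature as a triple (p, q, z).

step 0: pivot 783 → sign +
step 1: pivot 5/87 → sign +
step 2: pivot -2/5 → sign −
signature = (2, 1, 0)

Answer: (2, 1, 0)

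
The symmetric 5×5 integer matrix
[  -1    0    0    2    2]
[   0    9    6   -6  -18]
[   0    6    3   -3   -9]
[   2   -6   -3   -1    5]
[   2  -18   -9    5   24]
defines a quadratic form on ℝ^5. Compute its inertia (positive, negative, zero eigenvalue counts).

step 0: pivot -1 → sign −
step 1: pivot 9 → sign +
step 2: pivot -1 → sign −
step 3: pivot 1 → sign +
step 4: row/col 4 already zero → sign 0
signature = (2, 2, 1)

Answer: (2, 2, 1)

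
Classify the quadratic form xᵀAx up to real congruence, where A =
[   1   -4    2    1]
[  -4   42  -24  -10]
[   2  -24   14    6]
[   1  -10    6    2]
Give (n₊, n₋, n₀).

step 0: pivot 1 → sign +
step 1: pivot 26 → sign +
step 2: pivot 2/13 → sign +
step 3: pivot -1 → sign −
signature = (3, 1, 0)

Answer: (3, 1, 0)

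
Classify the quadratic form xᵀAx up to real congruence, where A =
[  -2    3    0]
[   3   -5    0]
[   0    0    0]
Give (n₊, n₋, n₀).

step 0: pivot -2 → sign −
step 1: pivot -1/2 → sign −
step 2: row/col 2 already zero → sign 0
signature = (0, 2, 1)

Answer: (0, 2, 1)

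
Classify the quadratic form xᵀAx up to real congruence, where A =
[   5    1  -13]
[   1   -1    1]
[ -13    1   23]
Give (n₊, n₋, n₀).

Answer: (1, 1, 1)

Derivation:
step 0: pivot 5 → sign +
step 1: pivot -6/5 → sign −
step 2: row/col 2 already zero → sign 0
signature = (1, 1, 1)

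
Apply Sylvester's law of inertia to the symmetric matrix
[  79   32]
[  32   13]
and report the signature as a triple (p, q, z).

step 0: pivot 79 → sign +
step 1: pivot 3/79 → sign +
signature = (2, 0, 0)

Answer: (2, 0, 0)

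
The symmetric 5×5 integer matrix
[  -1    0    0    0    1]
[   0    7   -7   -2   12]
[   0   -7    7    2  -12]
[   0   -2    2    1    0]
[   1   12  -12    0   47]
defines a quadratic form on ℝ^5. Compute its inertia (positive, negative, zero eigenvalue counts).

Answer: (2, 1, 2)

Derivation:
step 0: pivot -1 → sign −
step 1: pivot 7 → sign +
step 2: pivot 3/7 → sign +
step 3: row/col 3 already zero → sign 0
step 4: row/col 4 already zero → sign 0
signature = (2, 1, 2)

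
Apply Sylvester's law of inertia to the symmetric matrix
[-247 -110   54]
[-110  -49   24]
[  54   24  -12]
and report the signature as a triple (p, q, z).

Answer: (0, 2, 1)

Derivation:
step 0: pivot -247 → sign −
step 1: pivot -3/247 → sign −
step 2: row/col 2 already zero → sign 0
signature = (0, 2, 1)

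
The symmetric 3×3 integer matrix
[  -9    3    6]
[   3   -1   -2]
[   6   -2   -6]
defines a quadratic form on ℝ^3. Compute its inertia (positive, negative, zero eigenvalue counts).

step 0: pivot -9 → sign −
step 1: pivot -2 → sign −
step 2: row/col 2 already zero → sign 0
signature = (0, 2, 1)

Answer: (0, 2, 1)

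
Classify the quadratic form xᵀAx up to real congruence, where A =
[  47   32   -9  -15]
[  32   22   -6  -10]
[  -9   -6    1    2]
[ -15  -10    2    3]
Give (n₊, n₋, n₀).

step 0: pivot 47 → sign +
step 1: pivot 10/47 → sign +
step 2: pivot -4/5 → sign −
step 3: pivot -3/4 → sign −
signature = (2, 2, 0)

Answer: (2, 2, 0)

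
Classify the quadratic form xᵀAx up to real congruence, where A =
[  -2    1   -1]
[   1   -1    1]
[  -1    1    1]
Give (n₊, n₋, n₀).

Answer: (1, 2, 0)

Derivation:
step 0: pivot -2 → sign −
step 1: pivot -1/2 → sign −
step 2: pivot 2 → sign +
signature = (1, 2, 0)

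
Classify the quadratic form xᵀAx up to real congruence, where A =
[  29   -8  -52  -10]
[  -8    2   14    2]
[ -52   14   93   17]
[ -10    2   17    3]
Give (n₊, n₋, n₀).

step 0: pivot 29 → sign +
step 1: pivot -6/29 → sign −
step 2: pivot 1/3 → sign +
step 3: pivot 2 → sign +
signature = (3, 1, 0)

Answer: (3, 1, 0)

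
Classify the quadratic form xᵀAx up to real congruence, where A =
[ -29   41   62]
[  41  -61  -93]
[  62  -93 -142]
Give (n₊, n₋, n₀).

Answer: (0, 3, 0)

Derivation:
step 0: pivot -29 → sign −
step 1: pivot -88/29 → sign −
step 2: pivot -3/88 → sign −
signature = (0, 3, 0)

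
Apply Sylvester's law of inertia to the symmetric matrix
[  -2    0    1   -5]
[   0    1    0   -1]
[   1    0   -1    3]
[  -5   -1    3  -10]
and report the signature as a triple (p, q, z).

Answer: (2, 2, 0)

Derivation:
step 0: pivot -2 → sign −
step 1: pivot 1 → sign +
step 2: pivot -1/2 → sign −
step 3: pivot 2 → sign +
signature = (2, 2, 0)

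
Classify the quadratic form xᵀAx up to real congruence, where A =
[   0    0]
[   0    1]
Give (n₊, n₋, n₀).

Answer: (1, 0, 1)

Derivation:
step 0: pivot 1 → sign +
step 1: row/col 1 already zero → sign 0
signature = (1, 0, 1)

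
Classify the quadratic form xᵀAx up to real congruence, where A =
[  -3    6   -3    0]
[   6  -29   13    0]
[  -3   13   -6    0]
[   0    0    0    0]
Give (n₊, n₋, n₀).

step 0: pivot -3 → sign −
step 1: pivot -17 → sign −
step 2: pivot -2/17 → sign −
step 3: row/col 3 already zero → sign 0
signature = (0, 3, 1)

Answer: (0, 3, 1)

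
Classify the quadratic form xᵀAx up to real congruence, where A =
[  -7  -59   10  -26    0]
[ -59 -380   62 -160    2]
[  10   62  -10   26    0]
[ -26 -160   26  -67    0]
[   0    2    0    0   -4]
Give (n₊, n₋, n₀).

step 0: pivot -7 → sign −
step 1: pivot 821/7 → sign +
step 2: pivot 42/821 → sign +
step 3: pivot -3/7 → sign −
step 4: row/col 4 already zero → sign 0
signature = (2, 2, 1)

Answer: (2, 2, 1)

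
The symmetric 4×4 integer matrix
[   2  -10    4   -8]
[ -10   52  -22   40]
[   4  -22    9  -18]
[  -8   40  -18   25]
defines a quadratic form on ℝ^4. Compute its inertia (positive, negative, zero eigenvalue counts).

Answer: (2, 2, 0)

Derivation:
step 0: pivot 2 → sign +
step 1: pivot 2 → sign +
step 2: pivot -1 → sign −
step 3: pivot -3 → sign −
signature = (2, 2, 0)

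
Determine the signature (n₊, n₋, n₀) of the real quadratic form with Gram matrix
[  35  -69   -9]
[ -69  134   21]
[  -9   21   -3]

Answer: (1, 2, 0)

Derivation:
step 0: pivot 35 → sign +
step 1: pivot -71/35 → sign −
step 2: pivot -6/71 → sign −
signature = (1, 2, 0)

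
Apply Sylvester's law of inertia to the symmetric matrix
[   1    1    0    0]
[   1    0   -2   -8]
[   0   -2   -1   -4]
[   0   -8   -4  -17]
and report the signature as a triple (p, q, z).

step 0: pivot 1 → sign +
step 1: pivot -1 → sign −
step 2: pivot 3 → sign +
step 3: pivot -1 → sign −
signature = (2, 2, 0)

Answer: (2, 2, 0)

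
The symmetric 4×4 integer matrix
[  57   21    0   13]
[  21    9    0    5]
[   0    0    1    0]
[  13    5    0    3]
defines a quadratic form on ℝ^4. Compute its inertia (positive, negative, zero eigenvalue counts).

Answer: (3, 0, 1)

Derivation:
step 0: pivot 57 → sign +
step 1: pivot 24/19 → sign +
step 2: pivot 1 → sign +
step 3: row/col 3 already zero → sign 0
signature = (3, 0, 1)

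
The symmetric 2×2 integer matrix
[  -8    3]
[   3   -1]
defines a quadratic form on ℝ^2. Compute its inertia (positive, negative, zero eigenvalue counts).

step 0: pivot -8 → sign −
step 1: pivot 1/8 → sign +
signature = (1, 1, 0)

Answer: (1, 1, 0)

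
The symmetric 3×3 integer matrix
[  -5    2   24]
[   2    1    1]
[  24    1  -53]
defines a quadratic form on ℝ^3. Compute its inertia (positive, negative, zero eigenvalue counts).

Answer: (1, 2, 0)

Derivation:
step 0: pivot -5 → sign −
step 1: pivot 9/5 → sign +
step 2: pivot -2/9 → sign −
signature = (1, 2, 0)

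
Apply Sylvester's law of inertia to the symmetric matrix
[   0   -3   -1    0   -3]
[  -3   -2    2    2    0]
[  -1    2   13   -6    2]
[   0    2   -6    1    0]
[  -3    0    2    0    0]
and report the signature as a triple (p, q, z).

Answer: (2, 3, 0)

Derivation:
step 0: pivot -2 → sign −
step 1: pivot 9/2 → sign +
step 2: pivot 103/9 → sign +
step 3: pivot -297/103 → sign −
step 4: pivot -2/33 → sign −
signature = (2, 3, 0)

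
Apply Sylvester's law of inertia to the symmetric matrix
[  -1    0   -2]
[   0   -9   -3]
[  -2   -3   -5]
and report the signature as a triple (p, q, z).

Answer: (0, 2, 1)

Derivation:
step 0: pivot -1 → sign −
step 1: pivot -9 → sign −
step 2: row/col 2 already zero → sign 0
signature = (0, 2, 1)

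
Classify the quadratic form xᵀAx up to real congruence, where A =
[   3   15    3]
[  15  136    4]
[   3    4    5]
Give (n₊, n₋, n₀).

Answer: (3, 0, 0)

Derivation:
step 0: pivot 3 → sign +
step 1: pivot 61 → sign +
step 2: pivot 1/61 → sign +
signature = (3, 0, 0)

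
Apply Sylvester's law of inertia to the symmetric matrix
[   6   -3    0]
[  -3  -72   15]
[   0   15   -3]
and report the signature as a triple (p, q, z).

step 0: pivot 6 → sign +
step 1: pivot -147/2 → sign −
step 2: pivot 3/49 → sign +
signature = (2, 1, 0)

Answer: (2, 1, 0)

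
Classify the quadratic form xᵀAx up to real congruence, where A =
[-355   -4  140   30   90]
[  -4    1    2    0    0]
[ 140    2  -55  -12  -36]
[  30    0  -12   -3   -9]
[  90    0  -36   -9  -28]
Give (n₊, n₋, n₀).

Answer: (2, 3, 0)

Derivation:
step 0: pivot -355 → sign −
step 1: pivot 371/355 → sign +
step 2: pivot 15/371 → sign +
step 3: pivot -3/5 → sign −
step 4: pivot -1 → sign −
signature = (2, 3, 0)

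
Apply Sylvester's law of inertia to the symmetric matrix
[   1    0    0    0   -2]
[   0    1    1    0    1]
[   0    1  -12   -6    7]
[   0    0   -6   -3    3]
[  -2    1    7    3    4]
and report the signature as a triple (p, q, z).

step 0: pivot 1 → sign +
step 1: pivot 1 → sign +
step 2: pivot -13 → sign −
step 3: pivot -3/13 → sign −
step 4: pivot 2 → sign +
signature = (3, 2, 0)

Answer: (3, 2, 0)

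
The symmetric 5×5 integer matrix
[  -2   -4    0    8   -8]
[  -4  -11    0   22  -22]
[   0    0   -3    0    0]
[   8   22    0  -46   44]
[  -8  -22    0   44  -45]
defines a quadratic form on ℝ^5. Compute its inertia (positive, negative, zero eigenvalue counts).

Answer: (0, 5, 0)

Derivation:
step 0: pivot -2 → sign −
step 1: pivot -3 → sign −
step 2: pivot -3 → sign −
step 3: pivot -2 → sign −
step 4: pivot -1 → sign −
signature = (0, 5, 0)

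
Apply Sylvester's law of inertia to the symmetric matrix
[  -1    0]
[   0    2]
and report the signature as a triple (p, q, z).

step 0: pivot -1 → sign −
step 1: pivot 2 → sign +
signature = (1, 1, 0)

Answer: (1, 1, 0)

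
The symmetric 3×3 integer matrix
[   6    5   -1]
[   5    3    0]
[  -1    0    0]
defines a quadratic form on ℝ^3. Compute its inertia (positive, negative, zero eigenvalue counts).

Answer: (2, 1, 0)

Derivation:
step 0: pivot 6 → sign +
step 1: pivot -7/6 → sign −
step 2: pivot 3/7 → sign +
signature = (2, 1, 0)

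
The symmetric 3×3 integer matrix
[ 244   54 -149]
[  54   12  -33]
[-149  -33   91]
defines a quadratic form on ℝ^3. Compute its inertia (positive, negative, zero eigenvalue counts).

step 0: pivot 244 → sign +
step 1: pivot 3/61 → sign +
step 2: row/col 2 already zero → sign 0
signature = (2, 0, 1)

Answer: (2, 0, 1)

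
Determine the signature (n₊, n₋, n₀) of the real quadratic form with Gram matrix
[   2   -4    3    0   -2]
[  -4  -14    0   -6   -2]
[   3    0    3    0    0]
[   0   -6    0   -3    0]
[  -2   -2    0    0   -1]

step 0: pivot 2 → sign +
step 1: pivot -22 → sign −
step 2: pivot 3/22 → sign +
step 3: pivot -21 → sign −
step 4: pivot 3/7 → sign +
signature = (3, 2, 0)

Answer: (3, 2, 0)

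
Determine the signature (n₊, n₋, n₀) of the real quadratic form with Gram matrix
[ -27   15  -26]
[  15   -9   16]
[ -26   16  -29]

Answer: (0, 3, 0)

Derivation:
step 0: pivot -27 → sign −
step 1: pivot -2/3 → sign −
step 2: pivot -1/3 → sign −
signature = (0, 3, 0)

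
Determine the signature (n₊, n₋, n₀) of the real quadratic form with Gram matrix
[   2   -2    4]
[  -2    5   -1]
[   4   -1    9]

step 0: pivot 2 → sign +
step 1: pivot 3 → sign +
step 2: pivot -2 → sign −
signature = (2, 1, 0)

Answer: (2, 1, 0)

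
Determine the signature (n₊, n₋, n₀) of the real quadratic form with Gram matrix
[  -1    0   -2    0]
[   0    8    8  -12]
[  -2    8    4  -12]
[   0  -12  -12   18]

Answer: (1, 1, 2)

Derivation:
step 0: pivot -1 → sign −
step 1: pivot 8 → sign +
step 2: row/col 2 already zero → sign 0
step 3: row/col 3 already zero → sign 0
signature = (1, 1, 2)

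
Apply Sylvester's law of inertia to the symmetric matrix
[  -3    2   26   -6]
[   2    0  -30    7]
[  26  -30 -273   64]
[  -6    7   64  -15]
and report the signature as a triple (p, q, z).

Answer: (2, 2, 0)

Derivation:
step 0: pivot -3 → sign −
step 1: pivot 4/3 → sign +
step 2: pivot -168 → sign −
step 3: pivot 3/224 → sign +
signature = (2, 2, 0)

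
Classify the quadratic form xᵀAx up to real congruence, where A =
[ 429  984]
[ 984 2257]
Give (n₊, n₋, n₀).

Answer: (1, 1, 0)

Derivation:
step 0: pivot 429 → sign +
step 1: pivot -1/143 → sign −
signature = (1, 1, 0)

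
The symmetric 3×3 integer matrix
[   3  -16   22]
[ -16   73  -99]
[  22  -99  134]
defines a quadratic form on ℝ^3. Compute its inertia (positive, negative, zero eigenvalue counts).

Answer: (1, 2, 0)

Derivation:
step 0: pivot 3 → sign +
step 1: pivot -37/3 → sign −
step 2: pivot -3/37 → sign −
signature = (1, 2, 0)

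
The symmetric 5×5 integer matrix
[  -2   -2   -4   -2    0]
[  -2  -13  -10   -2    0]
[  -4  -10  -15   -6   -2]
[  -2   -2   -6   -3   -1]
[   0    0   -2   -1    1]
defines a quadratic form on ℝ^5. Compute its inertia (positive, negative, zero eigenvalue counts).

step 0: pivot -2 → sign −
step 1: pivot -11 → sign −
step 2: pivot -41/11 → sign −
step 3: pivot 3/41 → sign +
step 4: pivot 2 → sign +
signature = (2, 3, 0)

Answer: (2, 3, 0)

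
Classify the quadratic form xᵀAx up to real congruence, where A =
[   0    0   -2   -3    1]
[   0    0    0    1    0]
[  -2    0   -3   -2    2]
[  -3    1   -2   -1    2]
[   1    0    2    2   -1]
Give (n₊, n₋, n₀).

Answer: (3, 2, 0)

Derivation:
step 0: pivot -3 → sign −
step 1: pivot 4/3 → sign +
step 2: pivot -7/4 → sign −
step 3: pivot 4/7 → sign +
step 4: pivot 1/4 → sign +
signature = (3, 2, 0)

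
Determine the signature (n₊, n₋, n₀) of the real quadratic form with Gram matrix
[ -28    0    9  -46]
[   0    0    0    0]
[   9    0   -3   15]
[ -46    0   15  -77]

step 0: pivot -28 → sign −
step 1: pivot -3/28 → sign −
step 2: pivot -1 → sign −
step 3: row/col 3 already zero → sign 0
signature = (0, 3, 1)

Answer: (0, 3, 1)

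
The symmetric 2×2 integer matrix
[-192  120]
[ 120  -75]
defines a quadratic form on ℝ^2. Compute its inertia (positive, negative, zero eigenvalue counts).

Answer: (0, 1, 1)

Derivation:
step 0: pivot -192 → sign −
step 1: row/col 1 already zero → sign 0
signature = (0, 1, 1)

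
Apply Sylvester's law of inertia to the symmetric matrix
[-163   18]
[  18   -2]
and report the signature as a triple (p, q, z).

Answer: (0, 2, 0)

Derivation:
step 0: pivot -163 → sign −
step 1: pivot -2/163 → sign −
signature = (0, 2, 0)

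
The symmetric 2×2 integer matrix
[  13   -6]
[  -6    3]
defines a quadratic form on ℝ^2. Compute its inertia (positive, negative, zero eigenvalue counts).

Answer: (2, 0, 0)

Derivation:
step 0: pivot 13 → sign +
step 1: pivot 3/13 → sign +
signature = (2, 0, 0)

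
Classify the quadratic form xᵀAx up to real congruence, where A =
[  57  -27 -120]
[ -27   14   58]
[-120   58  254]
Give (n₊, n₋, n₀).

Answer: (3, 0, 0)

Derivation:
step 0: pivot 57 → sign +
step 1: pivot 23/19 → sign +
step 2: pivot 6/23 → sign +
signature = (3, 0, 0)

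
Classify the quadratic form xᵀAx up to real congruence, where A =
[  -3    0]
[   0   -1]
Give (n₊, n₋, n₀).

step 0: pivot -3 → sign −
step 1: pivot -1 → sign −
signature = (0, 2, 0)

Answer: (0, 2, 0)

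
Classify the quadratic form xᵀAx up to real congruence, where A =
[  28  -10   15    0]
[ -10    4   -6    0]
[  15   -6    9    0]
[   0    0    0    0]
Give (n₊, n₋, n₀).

Answer: (2, 0, 2)

Derivation:
step 0: pivot 28 → sign +
step 1: pivot 3/7 → sign +
step 2: row/col 2 already zero → sign 0
step 3: row/col 3 already zero → sign 0
signature = (2, 0, 2)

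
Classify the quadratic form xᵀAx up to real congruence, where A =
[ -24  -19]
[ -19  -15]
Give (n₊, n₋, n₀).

Answer: (1, 1, 0)

Derivation:
step 0: pivot -24 → sign −
step 1: pivot 1/24 → sign +
signature = (1, 1, 0)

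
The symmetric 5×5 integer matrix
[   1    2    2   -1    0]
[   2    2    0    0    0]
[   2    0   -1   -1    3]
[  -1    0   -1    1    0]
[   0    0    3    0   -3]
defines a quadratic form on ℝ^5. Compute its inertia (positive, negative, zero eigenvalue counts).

Answer: (3, 2, 0)

Derivation:
step 0: pivot 1 → sign +
step 1: pivot -2 → sign −
step 2: pivot 3 → sign +
step 3: pivot -1 → sign −
step 4: pivot 3 → sign +
signature = (3, 2, 0)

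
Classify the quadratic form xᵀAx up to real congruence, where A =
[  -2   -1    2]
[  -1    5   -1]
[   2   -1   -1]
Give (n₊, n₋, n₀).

Answer: (2, 1, 0)

Derivation:
step 0: pivot -2 → sign −
step 1: pivot 11/2 → sign +
step 2: pivot 3/11 → sign +
signature = (2, 1, 0)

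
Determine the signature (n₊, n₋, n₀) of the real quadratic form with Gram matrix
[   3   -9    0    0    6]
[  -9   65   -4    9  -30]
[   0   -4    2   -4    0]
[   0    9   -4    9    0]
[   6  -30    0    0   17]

step 0: pivot 3 → sign +
step 1: pivot 38 → sign +
step 2: pivot 30/19 → sign +
step 3: pivot 29/30 → sign +
step 4: pivot 1/29 → sign +
signature = (5, 0, 0)

Answer: (5, 0, 0)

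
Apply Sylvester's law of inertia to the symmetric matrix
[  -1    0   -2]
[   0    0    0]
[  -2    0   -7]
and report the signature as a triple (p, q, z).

Answer: (0, 2, 1)

Derivation:
step 0: pivot -1 → sign −
step 1: pivot -3 → sign −
step 2: row/col 2 already zero → sign 0
signature = (0, 2, 1)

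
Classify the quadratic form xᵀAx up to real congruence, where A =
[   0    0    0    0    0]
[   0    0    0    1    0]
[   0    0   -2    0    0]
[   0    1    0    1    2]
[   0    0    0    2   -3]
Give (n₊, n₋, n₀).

step 0: pivot -2 → sign −
step 1: pivot 1 → sign +
step 2: pivot -1 → sign −
step 3: pivot -3 → sign −
step 4: row/col 4 already zero → sign 0
signature = (1, 3, 1)

Answer: (1, 3, 1)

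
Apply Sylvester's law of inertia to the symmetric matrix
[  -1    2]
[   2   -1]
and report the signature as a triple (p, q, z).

step 0: pivot -1 → sign −
step 1: pivot 3 → sign +
signature = (1, 1, 0)

Answer: (1, 1, 0)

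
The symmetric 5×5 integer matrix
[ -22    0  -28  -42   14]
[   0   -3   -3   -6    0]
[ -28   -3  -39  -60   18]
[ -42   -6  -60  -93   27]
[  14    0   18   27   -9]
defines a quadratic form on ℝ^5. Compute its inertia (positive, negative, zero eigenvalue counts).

Answer: (0, 3, 2)

Derivation:
step 0: pivot -22 → sign −
step 1: pivot -3 → sign −
step 2: pivot -4/11 → sign −
step 3: row/col 3 already zero → sign 0
step 4: row/col 4 already zero → sign 0
signature = (0, 3, 2)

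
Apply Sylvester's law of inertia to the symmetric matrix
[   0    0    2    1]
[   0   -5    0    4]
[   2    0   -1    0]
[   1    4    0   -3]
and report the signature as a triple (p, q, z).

Answer: (1, 3, 0)

Derivation:
step 0: pivot -5 → sign −
step 1: pivot -1 → sign −
step 2: pivot 4 → sign +
step 3: pivot -1/20 → sign −
signature = (1, 3, 0)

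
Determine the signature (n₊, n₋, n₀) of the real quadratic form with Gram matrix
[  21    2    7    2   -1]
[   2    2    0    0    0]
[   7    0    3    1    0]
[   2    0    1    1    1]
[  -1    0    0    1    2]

Answer: (5, 0, 0)

Derivation:
step 0: pivot 21 → sign +
step 1: pivot 38/21 → sign +
step 2: pivot 8/19 → sign +
step 3: pivot 5/8 → sign +
step 4: pivot 2/5 → sign +
signature = (5, 0, 0)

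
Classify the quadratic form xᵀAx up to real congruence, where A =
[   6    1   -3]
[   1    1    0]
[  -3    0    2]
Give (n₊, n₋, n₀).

step 0: pivot 6 → sign +
step 1: pivot 5/6 → sign +
step 2: pivot 1/5 → sign +
signature = (3, 0, 0)

Answer: (3, 0, 0)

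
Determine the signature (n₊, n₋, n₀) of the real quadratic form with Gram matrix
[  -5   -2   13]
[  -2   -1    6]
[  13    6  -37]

Answer: (0, 2, 1)

Derivation:
step 0: pivot -5 → sign −
step 1: pivot -1/5 → sign −
step 2: row/col 2 already zero → sign 0
signature = (0, 2, 1)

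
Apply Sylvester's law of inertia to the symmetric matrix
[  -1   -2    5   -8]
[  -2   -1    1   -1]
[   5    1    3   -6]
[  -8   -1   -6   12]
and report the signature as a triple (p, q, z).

Answer: (2, 1, 1)

Derivation:
step 0: pivot -1 → sign −
step 1: pivot 3 → sign +
step 2: pivot 1 → sign +
step 3: row/col 3 already zero → sign 0
signature = (2, 1, 1)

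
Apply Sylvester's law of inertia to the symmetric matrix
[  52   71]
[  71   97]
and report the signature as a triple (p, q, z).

step 0: pivot 52 → sign +
step 1: pivot 3/52 → sign +
signature = (2, 0, 0)

Answer: (2, 0, 0)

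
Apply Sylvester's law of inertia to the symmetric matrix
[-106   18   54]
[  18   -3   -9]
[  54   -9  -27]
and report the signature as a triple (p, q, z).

step 0: pivot -106 → sign −
step 1: pivot 3/53 → sign +
step 2: row/col 2 already zero → sign 0
signature = (1, 1, 1)

Answer: (1, 1, 1)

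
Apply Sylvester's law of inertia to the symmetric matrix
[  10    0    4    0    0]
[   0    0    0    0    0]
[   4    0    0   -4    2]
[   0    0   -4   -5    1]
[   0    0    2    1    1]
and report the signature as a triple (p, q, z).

Answer: (3, 1, 1)

Derivation:
step 0: pivot 10 → sign +
step 1: pivot -8/5 → sign −
step 2: pivot 5 → sign +
step 3: pivot 3/10 → sign +
step 4: row/col 4 already zero → sign 0
signature = (3, 1, 1)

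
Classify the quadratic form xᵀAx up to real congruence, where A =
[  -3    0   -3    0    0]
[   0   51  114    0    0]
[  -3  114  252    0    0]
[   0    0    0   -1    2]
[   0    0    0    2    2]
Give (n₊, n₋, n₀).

step 0: pivot -3 → sign −
step 1: pivot 51 → sign +
step 2: pivot 3/17 → sign +
step 3: pivot -1 → sign −
step 4: pivot 6 → sign +
signature = (3, 2, 0)

Answer: (3, 2, 0)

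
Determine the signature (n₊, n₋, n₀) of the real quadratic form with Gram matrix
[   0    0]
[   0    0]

Answer: (0, 0, 2)

Derivation:
step 0: row/col 0 already zero → sign 0
step 1: row/col 1 already zero → sign 0
signature = (0, 0, 2)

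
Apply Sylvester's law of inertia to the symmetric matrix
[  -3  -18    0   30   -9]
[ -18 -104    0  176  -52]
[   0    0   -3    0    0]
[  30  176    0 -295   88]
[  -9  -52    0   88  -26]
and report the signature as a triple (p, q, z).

step 0: pivot -3 → sign −
step 1: pivot 4 → sign +
step 2: pivot -3 → sign −
step 3: pivot 1 → sign +
step 4: row/col 4 already zero → sign 0
signature = (2, 2, 1)

Answer: (2, 2, 1)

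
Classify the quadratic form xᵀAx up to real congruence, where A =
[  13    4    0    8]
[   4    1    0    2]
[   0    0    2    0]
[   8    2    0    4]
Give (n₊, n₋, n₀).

step 0: pivot 13 → sign +
step 1: pivot -3/13 → sign −
step 2: pivot 2 → sign +
step 3: row/col 3 already zero → sign 0
signature = (2, 1, 1)

Answer: (2, 1, 1)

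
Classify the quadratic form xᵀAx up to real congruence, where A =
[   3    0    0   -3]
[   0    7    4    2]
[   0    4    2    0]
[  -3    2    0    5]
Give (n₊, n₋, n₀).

step 0: pivot 3 → sign +
step 1: pivot 7 → sign +
step 2: pivot -2/7 → sign −
step 3: pivot 6 → sign +
signature = (3, 1, 0)

Answer: (3, 1, 0)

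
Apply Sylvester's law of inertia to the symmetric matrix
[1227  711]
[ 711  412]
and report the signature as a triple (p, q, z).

step 0: pivot 1227 → sign +
step 1: pivot 1/409 → sign +
signature = (2, 0, 0)

Answer: (2, 0, 0)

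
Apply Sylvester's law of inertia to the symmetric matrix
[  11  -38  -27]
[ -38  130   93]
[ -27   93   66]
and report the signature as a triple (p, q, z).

Answer: (1, 2, 0)

Derivation:
step 0: pivot 11 → sign +
step 1: pivot -14/11 → sign −
step 2: pivot -3/14 → sign −
signature = (1, 2, 0)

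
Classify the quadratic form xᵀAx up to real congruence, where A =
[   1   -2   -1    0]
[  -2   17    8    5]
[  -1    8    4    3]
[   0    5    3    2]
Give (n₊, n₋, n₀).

step 0: pivot 1 → sign +
step 1: pivot 13 → sign +
step 2: pivot 3/13 → sign +
step 3: pivot -2 → sign −
signature = (3, 1, 0)

Answer: (3, 1, 0)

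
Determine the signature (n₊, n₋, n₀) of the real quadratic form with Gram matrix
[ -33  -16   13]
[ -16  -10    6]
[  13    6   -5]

Answer: (1, 2, 0)

Derivation:
step 0: pivot -33 → sign −
step 1: pivot -74/33 → sign −
step 2: pivot 6/37 → sign +
signature = (1, 2, 0)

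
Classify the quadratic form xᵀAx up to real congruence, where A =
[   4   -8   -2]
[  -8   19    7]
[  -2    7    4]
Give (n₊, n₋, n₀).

Answer: (2, 0, 1)

Derivation:
step 0: pivot 4 → sign +
step 1: pivot 3 → sign +
step 2: row/col 2 already zero → sign 0
signature = (2, 0, 1)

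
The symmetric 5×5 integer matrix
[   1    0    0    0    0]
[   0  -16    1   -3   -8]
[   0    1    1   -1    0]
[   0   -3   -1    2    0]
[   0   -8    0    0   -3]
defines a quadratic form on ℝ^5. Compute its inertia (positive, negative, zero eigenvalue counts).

Answer: (4, 1, 0)

Derivation:
step 0: pivot 1 → sign +
step 1: pivot -16 → sign −
step 2: pivot 17/16 → sign +
step 3: pivot 21/17 → sign +
step 4: pivot 1/21 → sign +
signature = (4, 1, 0)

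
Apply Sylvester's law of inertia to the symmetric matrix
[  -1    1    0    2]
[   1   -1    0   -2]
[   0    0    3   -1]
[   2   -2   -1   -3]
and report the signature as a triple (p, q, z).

Answer: (2, 1, 1)

Derivation:
step 0: pivot -1 → sign −
step 1: pivot 3 → sign +
step 2: pivot 2/3 → sign +
step 3: row/col 3 already zero → sign 0
signature = (2, 1, 1)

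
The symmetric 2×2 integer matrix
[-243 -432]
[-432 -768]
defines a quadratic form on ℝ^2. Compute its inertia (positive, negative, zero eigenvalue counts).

step 0: pivot -243 → sign −
step 1: row/col 1 already zero → sign 0
signature = (0, 1, 1)

Answer: (0, 1, 1)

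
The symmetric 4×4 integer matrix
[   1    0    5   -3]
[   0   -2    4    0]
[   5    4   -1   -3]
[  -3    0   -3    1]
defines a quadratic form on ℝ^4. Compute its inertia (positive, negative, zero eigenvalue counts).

Answer: (1, 2, 1)

Derivation:
step 0: pivot 1 → sign +
step 1: pivot -2 → sign −
step 2: pivot -18 → sign −
step 3: row/col 3 already zero → sign 0
signature = (1, 2, 1)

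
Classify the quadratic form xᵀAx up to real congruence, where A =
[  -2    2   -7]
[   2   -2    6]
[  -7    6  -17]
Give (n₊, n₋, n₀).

step 0: pivot -2 → sign −
step 1: pivot 15/2 → sign +
step 2: pivot -2/15 → sign −
signature = (1, 2, 0)

Answer: (1, 2, 0)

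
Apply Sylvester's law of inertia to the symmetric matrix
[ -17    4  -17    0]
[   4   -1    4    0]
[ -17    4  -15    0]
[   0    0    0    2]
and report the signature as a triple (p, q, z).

step 0: pivot -17 → sign −
step 1: pivot -1/17 → sign −
step 2: pivot 2 → sign +
step 3: pivot 2 → sign +
signature = (2, 2, 0)

Answer: (2, 2, 0)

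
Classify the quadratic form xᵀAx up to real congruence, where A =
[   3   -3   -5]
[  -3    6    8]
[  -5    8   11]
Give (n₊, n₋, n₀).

Answer: (2, 1, 0)

Derivation:
step 0: pivot 3 → sign +
step 1: pivot 3 → sign +
step 2: pivot -1/3 → sign −
signature = (2, 1, 0)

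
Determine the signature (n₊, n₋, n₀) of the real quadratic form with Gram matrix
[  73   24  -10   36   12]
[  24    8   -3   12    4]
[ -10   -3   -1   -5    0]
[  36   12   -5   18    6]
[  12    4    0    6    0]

Answer: (3, 2, 0)

Derivation:
step 0: pivot 73 → sign +
step 1: pivot 8/73 → sign +
step 2: pivot -25/8 → sign −
step 3: pivot 2/25 → sign +
step 4: pivot -2 → sign −
signature = (3, 2, 0)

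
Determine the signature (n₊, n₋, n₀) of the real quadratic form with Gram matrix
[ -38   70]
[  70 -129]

step 0: pivot -38 → sign −
step 1: pivot -1/19 → sign −
signature = (0, 2, 0)

Answer: (0, 2, 0)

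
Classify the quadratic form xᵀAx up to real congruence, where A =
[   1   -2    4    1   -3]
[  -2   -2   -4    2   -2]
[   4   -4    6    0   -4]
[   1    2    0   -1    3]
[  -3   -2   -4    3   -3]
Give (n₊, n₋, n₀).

step 0: pivot 1 → sign +
step 1: pivot -6 → sign −
step 2: pivot -22/3 → sign −
step 3: pivot 10/11 → sign +
step 4: pivot -2/5 → sign −
signature = (2, 3, 0)

Answer: (2, 3, 0)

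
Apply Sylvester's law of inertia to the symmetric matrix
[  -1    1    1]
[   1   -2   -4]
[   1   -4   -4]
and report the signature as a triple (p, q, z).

Answer: (1, 2, 0)

Derivation:
step 0: pivot -1 → sign −
step 1: pivot -1 → sign −
step 2: pivot 6 → sign +
signature = (1, 2, 0)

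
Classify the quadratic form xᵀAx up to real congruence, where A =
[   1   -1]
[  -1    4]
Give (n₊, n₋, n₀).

Answer: (2, 0, 0)

Derivation:
step 0: pivot 1 → sign +
step 1: pivot 3 → sign +
signature = (2, 0, 0)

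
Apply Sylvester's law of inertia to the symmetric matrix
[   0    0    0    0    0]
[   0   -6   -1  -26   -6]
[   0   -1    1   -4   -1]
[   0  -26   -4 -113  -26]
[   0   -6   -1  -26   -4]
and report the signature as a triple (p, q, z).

Answer: (2, 2, 1)

Derivation:
step 0: pivot -6 → sign −
step 1: pivot 7/6 → sign +
step 2: pivot -3/7 → sign −
step 3: pivot 2 → sign +
step 4: row/col 4 already zero → sign 0
signature = (2, 2, 1)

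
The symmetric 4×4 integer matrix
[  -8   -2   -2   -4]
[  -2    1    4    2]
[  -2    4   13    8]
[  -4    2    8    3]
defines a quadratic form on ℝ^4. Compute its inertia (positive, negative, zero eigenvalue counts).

Answer: (1, 2, 1)

Derivation:
step 0: pivot -8 → sign −
step 1: pivot 3/2 → sign +
step 2: pivot -1 → sign −
step 3: row/col 3 already zero → sign 0
signature = (1, 2, 1)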